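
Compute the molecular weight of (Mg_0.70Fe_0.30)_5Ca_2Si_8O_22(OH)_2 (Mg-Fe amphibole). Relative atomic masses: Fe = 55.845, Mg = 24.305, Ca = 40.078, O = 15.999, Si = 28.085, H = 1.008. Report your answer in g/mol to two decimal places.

859.66 g/mol

Mg: 3.50 × 24.305 = 85.0675
Fe: 1.50 × 55.845 = 83.7675
Ca: 2 × 40.078 = 80.1560
Si: 8 × 28.085 = 224.6800
O: 24 × 15.999 = 383.9760
H: 2 × 1.008 = 2.0160
Summing the contributions gives the formula mass.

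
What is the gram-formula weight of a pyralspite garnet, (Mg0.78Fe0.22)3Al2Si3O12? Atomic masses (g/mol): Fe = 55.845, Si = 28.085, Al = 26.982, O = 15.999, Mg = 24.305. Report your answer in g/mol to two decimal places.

423.94 g/mol

The formula mass is the sum 2.34·24.305 + 0.66·55.845 + 2·26.982 + 3·28.085 + 12·15.999.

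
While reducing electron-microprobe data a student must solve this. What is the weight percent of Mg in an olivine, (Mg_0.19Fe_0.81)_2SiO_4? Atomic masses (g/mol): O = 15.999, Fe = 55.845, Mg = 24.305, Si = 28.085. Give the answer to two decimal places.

4.82 wt%

M((Mg_0.19Fe_0.81)_2SiO_4) = 191.786 g/mol.
Mg contributes 0.38 × 24.305 = 9.236 g per mole.
9.236/191.786 = 0.0482 → 4.82%.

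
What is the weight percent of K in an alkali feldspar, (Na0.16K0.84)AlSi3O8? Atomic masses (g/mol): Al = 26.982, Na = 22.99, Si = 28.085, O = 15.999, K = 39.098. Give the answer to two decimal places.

11.91 weight percent

M((Na0.16K0.84)AlSi3O8) = 275.750 g/mol.
K contributes 0.84 × 39.098 = 32.842 g per mole.
32.842/275.750 = 0.1191 → 11.91%.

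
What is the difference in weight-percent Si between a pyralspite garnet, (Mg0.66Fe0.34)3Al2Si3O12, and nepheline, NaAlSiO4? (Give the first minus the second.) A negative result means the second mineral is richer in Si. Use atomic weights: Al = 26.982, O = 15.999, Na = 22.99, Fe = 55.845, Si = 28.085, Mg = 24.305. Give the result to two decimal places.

-0.41 percentage points

First mineral: 84.255 g Si in 435.293 g formula = 19.36 wt% Si.
Second mineral: 28.085 g Si in 142.053 g formula = 19.77 wt% Si.
19.36% − 19.77% gives a difference of -0.41 percentage points.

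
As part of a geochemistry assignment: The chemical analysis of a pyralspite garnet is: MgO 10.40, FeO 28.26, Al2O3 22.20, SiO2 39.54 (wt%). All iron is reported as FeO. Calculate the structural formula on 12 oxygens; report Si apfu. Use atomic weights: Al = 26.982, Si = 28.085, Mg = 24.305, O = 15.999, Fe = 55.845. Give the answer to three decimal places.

MgO: 10.40/40.304 = 0.25804 mol → 0.25804 mol Mg, 0.25804 mol O.
FeO: 28.26/71.844 = 0.39335 mol → 0.39335 mol Fe, 0.39335 mol O.
Al2O3: 22.20/101.961 = 0.21773 mol → 0.43546 mol Al, 0.65319 mol O.
SiO2: 39.54/60.083 = 0.65809 mol → 0.65809 mol Si, 1.31618 mol O.
Total oxygen = 2.62076 mol. Normalization factor = 12/2.62076 = 4.57882.
Si per 12 O = 0.65809 × 4.57882 = 3.013.

3.013 Si apfu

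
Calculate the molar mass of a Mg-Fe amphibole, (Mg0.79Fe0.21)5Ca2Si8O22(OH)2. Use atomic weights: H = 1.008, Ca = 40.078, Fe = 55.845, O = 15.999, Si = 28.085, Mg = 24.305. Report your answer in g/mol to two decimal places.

845.47 g/mol

M = 3.95*24.305 + 1.05*55.845 + 2*40.078 + 8*28.085 + 24*15.999 + 2*1.008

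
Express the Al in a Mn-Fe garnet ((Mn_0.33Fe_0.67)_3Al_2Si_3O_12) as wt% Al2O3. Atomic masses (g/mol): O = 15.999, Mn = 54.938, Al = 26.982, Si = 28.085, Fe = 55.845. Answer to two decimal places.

M((Mn_0.33Fe_0.67)_3Al_2Si_3O_12) = 496.844 g/mol; M(Al2O3) = 101.961 g/mol.
Moles Al2O3 per formula unit = 2 Al ÷ 2 = 1.0000.
Al2O3 fraction = (1.0000 × 101.961) / 496.844 = 101.961/496.844 = 0.2052.

20.52 wt%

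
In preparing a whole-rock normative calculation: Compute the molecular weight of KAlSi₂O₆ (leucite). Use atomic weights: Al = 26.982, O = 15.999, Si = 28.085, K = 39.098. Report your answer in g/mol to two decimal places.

218.24 g/mol

K: 1 × 39.098 = 39.0980
Al: 1 × 26.982 = 26.9820
Si: 2 × 28.085 = 56.1700
O: 6 × 15.999 = 95.9940
Summing the contributions gives the formula mass.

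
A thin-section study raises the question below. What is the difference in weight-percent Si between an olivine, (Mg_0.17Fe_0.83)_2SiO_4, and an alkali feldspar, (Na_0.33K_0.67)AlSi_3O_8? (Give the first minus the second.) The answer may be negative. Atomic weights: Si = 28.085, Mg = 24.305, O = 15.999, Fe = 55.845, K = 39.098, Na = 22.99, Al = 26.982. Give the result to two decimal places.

-16.31 percentage points

First mineral: 28.085 g Si in 193.047 g formula = 14.55 wt% Si.
Second mineral: 84.255 g Si in 273.011 g formula = 30.86 wt% Si.
14.55% − 30.86% gives a difference of -16.31 percentage points.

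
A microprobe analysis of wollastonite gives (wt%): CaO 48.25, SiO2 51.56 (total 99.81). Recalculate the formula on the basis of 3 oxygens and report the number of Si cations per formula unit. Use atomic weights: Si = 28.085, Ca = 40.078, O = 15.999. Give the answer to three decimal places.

48.25 wt% CaO ÷ 56.077 g/mol = 0.86042 mol, giving 0.86042 Ca and 0.86042 O.
51.56 wt% SiO2 ÷ 60.083 g/mol = 0.85815 mol, giving 0.85815 Si and 1.71630 O.
Oxygen sums to 2.57672; scaling by 3/2.57672 = 1.16427 puts the formula on 3 O.
Si: 0.85815 × 1.16427 = 0.999 atoms per formula unit.

0.999 Si apfu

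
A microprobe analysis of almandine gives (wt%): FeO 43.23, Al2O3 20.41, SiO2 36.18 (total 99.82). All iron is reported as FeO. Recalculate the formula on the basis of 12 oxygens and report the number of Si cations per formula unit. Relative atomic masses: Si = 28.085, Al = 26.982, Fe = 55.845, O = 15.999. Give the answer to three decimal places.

3.003 Si apfu

43.23 wt% FeO ÷ 71.844 g/mol = 0.60172 mol, giving 0.60172 Fe and 0.60172 O.
20.41 wt% Al2O3 ÷ 101.961 g/mol = 0.20017 mol, giving 0.40034 Al and 0.60051 O.
36.18 wt% SiO2 ÷ 60.083 g/mol = 0.60217 mol, giving 0.60217 Si and 1.20434 O.
Oxygen sums to 2.40657; scaling by 12/2.40657 = 4.98635 puts the formula on 12 O.
Si: 0.60217 × 4.98635 = 3.003 atoms per formula unit.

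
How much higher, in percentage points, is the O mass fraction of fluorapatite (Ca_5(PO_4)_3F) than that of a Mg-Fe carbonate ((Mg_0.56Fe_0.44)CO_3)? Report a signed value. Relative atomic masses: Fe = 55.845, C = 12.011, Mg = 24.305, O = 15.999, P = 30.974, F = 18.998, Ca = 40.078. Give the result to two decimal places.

-10.81 percentage points

M(Ca_5(PO_4)_3F) = 504.298 g/mol, so wt% O = 191.988/504.298 × 100 = 38.07%.
M((Mg_0.56Fe_0.44)CO_3) = 98.191 g/mol, so wt% O = 47.997/98.191 × 100 = 48.88%.
38.07 − 48.88 = -10.81 pp.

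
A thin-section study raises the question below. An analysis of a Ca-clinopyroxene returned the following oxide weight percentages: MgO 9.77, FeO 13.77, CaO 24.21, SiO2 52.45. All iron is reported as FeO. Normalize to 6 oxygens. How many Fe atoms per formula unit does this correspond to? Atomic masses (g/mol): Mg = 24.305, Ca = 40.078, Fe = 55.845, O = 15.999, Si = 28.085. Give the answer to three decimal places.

9.77 wt% MgO ÷ 40.304 g/mol = 0.24241 mol, giving 0.24241 Mg and 0.24241 O.
13.77 wt% FeO ÷ 71.844 g/mol = 0.19167 mol, giving 0.19167 Fe and 0.19167 O.
24.21 wt% CaO ÷ 56.077 g/mol = 0.43173 mol, giving 0.43173 Ca and 0.43173 O.
52.45 wt% SiO2 ÷ 60.083 g/mol = 0.87296 mol, giving 0.87296 Si and 1.74592 O.
Oxygen sums to 2.61173; scaling by 6/2.61173 = 2.29733 puts the formula on 6 O.
Fe: 0.19167 × 2.29733 = 0.440 atoms per formula unit.

0.440 Fe apfu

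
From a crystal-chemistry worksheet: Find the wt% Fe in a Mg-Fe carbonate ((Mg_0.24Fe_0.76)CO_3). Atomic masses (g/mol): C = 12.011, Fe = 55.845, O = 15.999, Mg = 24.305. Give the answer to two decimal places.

39.20 weight percent

Molar mass of (Mg_0.24Fe_0.76)CO_3: 0.24·24.305 + 0.76·55.845 + 1·12.011 + 3·15.999 = 108.283 g/mol.
Mass of Fe per formula unit: 0.76 × 55.845 = 42.442 g.
Weight fraction Fe = 42.442 / 108.283 = 0.3920.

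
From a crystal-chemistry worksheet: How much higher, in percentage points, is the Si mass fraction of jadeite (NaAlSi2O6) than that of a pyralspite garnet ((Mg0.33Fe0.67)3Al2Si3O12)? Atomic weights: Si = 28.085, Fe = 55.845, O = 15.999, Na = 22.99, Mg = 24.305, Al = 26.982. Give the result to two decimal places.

Si in NaAlSi2O6: molar mass 202.136 g/mol; 2×28.085 = 56.170 g → 27.79 wt%.
Si in (Mg0.33Fe0.67)3Al2Si3O12: molar mass 466.517 g/mol; 3×28.085 = 84.255 g → 18.06 wt%.
Difference = 27.79 − 18.06 = 9.73 percentage points.

9.73 percentage points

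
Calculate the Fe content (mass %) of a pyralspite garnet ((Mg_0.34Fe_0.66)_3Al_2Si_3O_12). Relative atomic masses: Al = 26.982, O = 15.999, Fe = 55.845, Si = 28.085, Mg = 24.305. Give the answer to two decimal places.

23.75 mass %

Molar mass of (Mg_0.34Fe_0.66)_3Al_2Si_3O_12: 1.02×24.305 + 1.98×55.845 + 2×26.982 + 3×28.085 + 12×15.999 = 465.571 g/mol.
Mass of Fe per formula unit: 1.98 × 55.845 = 110.573 g.
Weight fraction Fe = 110.573 / 465.571 = 0.2375.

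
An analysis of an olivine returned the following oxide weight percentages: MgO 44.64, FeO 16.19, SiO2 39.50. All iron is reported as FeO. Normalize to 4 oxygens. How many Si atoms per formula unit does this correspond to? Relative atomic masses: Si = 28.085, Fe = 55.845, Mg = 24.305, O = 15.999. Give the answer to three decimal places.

MgO: 44.64/40.304 = 1.10758 mol → 1.10758 mol Mg, 1.10758 mol O.
FeO: 16.19/71.844 = 0.22535 mol → 0.22535 mol Fe, 0.22535 mol O.
SiO2: 39.50/60.083 = 0.65742 mol → 0.65742 mol Si, 1.31484 mol O.
Total oxygen = 2.64777 mol. Normalization factor = 4/2.64777 = 1.51071.
Si per 4 O = 0.65742 × 1.51071 = 0.993.

0.993 Si apfu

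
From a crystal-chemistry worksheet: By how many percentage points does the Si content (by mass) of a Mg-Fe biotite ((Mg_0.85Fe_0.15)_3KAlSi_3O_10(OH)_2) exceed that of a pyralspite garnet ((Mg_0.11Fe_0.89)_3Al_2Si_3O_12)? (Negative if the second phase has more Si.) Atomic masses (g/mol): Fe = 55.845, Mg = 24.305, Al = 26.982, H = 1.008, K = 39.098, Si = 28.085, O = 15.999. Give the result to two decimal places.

2.24 percentage points

Si in (Mg_0.85Fe_0.15)_3KAlSi_3O_10(OH)_2: molar mass 431.447 g/mol; 3×28.085 = 84.255 g → 19.53 wt%.
Si in (Mg_0.11Fe_0.89)_3Al_2Si_3O_12: molar mass 487.334 g/mol; 3×28.085 = 84.255 g → 17.29 wt%.
Difference = 19.53 − 17.29 = 2.24 percentage points.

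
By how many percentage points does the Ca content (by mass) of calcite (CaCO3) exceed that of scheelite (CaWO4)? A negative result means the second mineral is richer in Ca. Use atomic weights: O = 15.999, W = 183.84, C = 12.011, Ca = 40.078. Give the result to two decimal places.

First mineral: 40.078 g Ca in 100.086 g formula = 40.04 wt% Ca.
Second mineral: 40.078 g Ca in 287.914 g formula = 13.92 wt% Ca.
40.04% − 13.92% gives a difference of 26.12 percentage points.

26.12 percentage points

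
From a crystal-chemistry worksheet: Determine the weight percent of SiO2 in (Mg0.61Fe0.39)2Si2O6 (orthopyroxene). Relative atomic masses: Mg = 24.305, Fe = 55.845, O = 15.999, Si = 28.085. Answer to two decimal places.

53.32 wt%

Formula mass = 225.375 g/mol.
2 Si → 2.0000 mol SiO2 per formula unit; M(SiO2) = 60.083, so SiO2 mass = 120.166 g.
120.166/225.375 × 100 = 53.32 wt%.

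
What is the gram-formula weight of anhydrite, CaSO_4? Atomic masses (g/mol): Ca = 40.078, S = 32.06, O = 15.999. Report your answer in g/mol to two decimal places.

M = 1×40.078 + 1×32.06 + 4×15.999

136.13 g/mol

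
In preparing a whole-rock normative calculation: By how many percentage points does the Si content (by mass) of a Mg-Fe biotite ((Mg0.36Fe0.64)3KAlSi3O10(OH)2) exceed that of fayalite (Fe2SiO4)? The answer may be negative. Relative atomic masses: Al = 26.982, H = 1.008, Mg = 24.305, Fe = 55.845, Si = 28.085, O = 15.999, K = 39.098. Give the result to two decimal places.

3.85 percentage points

M((Mg0.36Fe0.64)3KAlSi3O10(OH)2) = 477.811 g/mol, so wt% Si = 84.255/477.811 × 100 = 17.63%.
M(Fe2SiO4) = 203.771 g/mol, so wt% Si = 28.085/203.771 × 100 = 13.78%.
17.63 − 13.78 = 3.85 pp.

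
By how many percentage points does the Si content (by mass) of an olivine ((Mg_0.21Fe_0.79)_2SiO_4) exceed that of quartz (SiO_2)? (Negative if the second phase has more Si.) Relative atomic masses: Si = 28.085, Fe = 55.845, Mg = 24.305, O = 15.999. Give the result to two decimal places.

Si in (Mg_0.21Fe_0.79)_2SiO_4: molar mass 190.524 g/mol; 1×28.085 = 28.085 g → 14.74 wt%.
Si in SiO_2: molar mass 60.083 g/mol; 1×28.085 = 28.085 g → 46.74 wt%.
Difference = 14.74 − 46.74 = -32.00 percentage points.

-32.00 percentage points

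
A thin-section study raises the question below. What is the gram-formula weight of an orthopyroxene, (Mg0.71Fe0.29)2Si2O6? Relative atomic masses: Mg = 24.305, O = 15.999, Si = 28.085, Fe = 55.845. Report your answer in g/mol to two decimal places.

219.07 g/mol

Mg: 1.42 × 24.305 = 34.5131
Fe: 0.58 × 55.845 = 32.3901
Si: 2 × 28.085 = 56.1700
O: 6 × 15.999 = 95.9940
Summing the contributions gives the formula mass.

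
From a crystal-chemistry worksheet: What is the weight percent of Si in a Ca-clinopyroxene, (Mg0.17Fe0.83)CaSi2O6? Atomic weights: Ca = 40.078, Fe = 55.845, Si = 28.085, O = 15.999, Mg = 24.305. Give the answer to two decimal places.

23.14 mass %

Molar mass of (Mg0.17Fe0.83)CaSi2O6: 0.17*24.305 + 0.83*55.845 + 1*40.078 + 2*28.085 + 6*15.999 = 242.725 g/mol.
Mass of Si per formula unit: 2 × 28.085 = 56.170 g.
Weight fraction Si = 56.170 / 242.725 = 0.2314.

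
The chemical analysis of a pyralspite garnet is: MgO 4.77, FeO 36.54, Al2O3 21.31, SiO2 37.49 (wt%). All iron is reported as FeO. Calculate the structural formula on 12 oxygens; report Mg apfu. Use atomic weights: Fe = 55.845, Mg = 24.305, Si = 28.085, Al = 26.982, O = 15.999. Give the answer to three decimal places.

0.568 Mg apfu

4.77 wt% MgO ÷ 40.304 g/mol = 0.11835 mol, giving 0.11835 Mg and 0.11835 O.
36.54 wt% FeO ÷ 71.844 g/mol = 0.50860 mol, giving 0.50860 Fe and 0.50860 O.
21.31 wt% Al2O3 ÷ 101.961 g/mol = 0.20900 mol, giving 0.41800 Al and 0.62700 O.
37.49 wt% SiO2 ÷ 60.083 g/mol = 0.62397 mol, giving 0.62397 Si and 1.24794 O.
Oxygen sums to 2.50189; scaling by 12/2.50189 = 4.79637 puts the formula on 12 O.
Mg: 0.11835 × 4.79637 = 0.568 atoms per formula unit.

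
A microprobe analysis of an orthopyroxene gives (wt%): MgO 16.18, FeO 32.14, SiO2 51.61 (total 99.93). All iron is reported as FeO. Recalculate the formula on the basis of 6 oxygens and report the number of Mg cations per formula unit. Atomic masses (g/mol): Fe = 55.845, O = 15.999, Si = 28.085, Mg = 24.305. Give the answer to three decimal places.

0.938 Mg apfu

16.18 wt% MgO ÷ 40.304 g/mol = 0.40145 mol, giving 0.40145 Mg and 0.40145 O.
32.14 wt% FeO ÷ 71.844 g/mol = 0.44736 mol, giving 0.44736 Fe and 0.44736 O.
51.61 wt% SiO2 ÷ 60.083 g/mol = 0.85898 mol, giving 0.85898 Si and 1.71796 O.
Oxygen sums to 2.56677; scaling by 6/2.56677 = 2.33757 puts the formula on 6 O.
Mg: 0.40145 × 2.33757 = 0.938 atoms per formula unit.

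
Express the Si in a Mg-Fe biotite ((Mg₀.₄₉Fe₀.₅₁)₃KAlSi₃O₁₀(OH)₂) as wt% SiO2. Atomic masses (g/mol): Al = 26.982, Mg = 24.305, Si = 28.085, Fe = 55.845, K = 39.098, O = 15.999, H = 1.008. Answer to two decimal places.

38.72 wt%

Molar mass of (Mg₀.₄₉Fe₀.₅₁)₃KAlSi₃O₁₀(OH)₂ = 1.47*24.305 + 1.53*55.845 + 1*39.098 + 1*26.982 + 3*28.085 + 12*15.999 + 2*1.008 = 465.510 g/mol.
Each formula unit contains 3 Si, equivalent to 3/1 = 3.0000 mol SiO2.
M(SiO2) = 1×28.085 + 2×15.999 = 60.083 g/mol.
Mass of SiO2 per formula unit = 3.0000 × 60.083 = 180.249 g.
SiO2 wt% = 180.249 / 465.510 × 100 = 38.72%.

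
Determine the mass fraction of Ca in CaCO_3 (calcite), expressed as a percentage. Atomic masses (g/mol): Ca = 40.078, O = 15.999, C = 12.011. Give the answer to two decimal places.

Formula mass = 1·40.078 + 1·12.011 + 3·15.999 = 100.086 g/mol, of which 40.078 g is Ca.
So Ca makes up 40.078/100.086 = 0.4004 of the mass, i.e. 40.04%.

40.04 weight percent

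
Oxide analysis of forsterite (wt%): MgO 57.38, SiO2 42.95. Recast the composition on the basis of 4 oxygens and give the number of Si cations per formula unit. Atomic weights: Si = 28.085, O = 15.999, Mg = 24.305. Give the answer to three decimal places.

MgO (M=40.304): mol = 1.42368; Mg = 1.42368, O = 1.42368.
SiO2 (M=60.083): mol = 0.71484; Si = 0.71484, O = 1.42968.
ΣO = 2.85336; factor = 4/ΣO = 1.40186.
Si apfu = 0.71484 × 1.40186 = 1.002.

1.002 Si apfu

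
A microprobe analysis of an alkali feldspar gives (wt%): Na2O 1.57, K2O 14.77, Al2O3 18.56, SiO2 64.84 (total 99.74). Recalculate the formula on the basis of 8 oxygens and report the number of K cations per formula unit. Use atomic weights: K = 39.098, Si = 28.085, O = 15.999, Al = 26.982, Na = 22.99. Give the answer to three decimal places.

Na2O (M=61.979): mol = 0.02533; Na = 0.05066, O = 0.02533.
K2O (M=94.195): mol = 0.15680; K = 0.31360, O = 0.15680.
Al2O3 (M=101.961): mol = 0.18203; Al = 0.36406, O = 0.54609.
SiO2 (M=60.083): mol = 1.07917; Si = 1.07917, O = 2.15834.
ΣO = 2.88656; factor = 8/ΣO = 2.77146.
K apfu = 0.31360 × 2.77146 = 0.869.

0.869 K apfu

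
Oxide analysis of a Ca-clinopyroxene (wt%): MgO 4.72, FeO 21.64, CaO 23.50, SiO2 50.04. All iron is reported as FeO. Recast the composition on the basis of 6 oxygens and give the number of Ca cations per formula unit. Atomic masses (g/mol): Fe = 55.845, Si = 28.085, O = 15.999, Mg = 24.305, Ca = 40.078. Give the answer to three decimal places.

1.005 Ca apfu

MgO: 4.72/40.304 = 0.11711 mol → 0.11711 mol Mg, 0.11711 mol O.
FeO: 21.64/71.844 = 0.30121 mol → 0.30121 mol Fe, 0.30121 mol O.
CaO: 23.50/56.077 = 0.41907 mol → 0.41907 mol Ca, 0.41907 mol O.
SiO2: 50.04/60.083 = 0.83285 mol → 0.83285 mol Si, 1.66570 mol O.
Total oxygen = 2.50309 mol. Normalization factor = 6/2.50309 = 2.39704.
Ca per 6 O = 0.41907 × 2.39704 = 1.005.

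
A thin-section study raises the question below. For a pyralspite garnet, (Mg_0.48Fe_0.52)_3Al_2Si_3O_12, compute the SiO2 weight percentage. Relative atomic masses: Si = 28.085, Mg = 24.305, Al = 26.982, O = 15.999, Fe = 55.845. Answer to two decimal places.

Formula mass = 452.324 g/mol.
3 Si → 3.0000 mol SiO2 per formula unit; M(SiO2) = 60.083, so SiO2 mass = 180.249 g.
180.249/452.324 × 100 = 39.85 wt%.

39.85 wt%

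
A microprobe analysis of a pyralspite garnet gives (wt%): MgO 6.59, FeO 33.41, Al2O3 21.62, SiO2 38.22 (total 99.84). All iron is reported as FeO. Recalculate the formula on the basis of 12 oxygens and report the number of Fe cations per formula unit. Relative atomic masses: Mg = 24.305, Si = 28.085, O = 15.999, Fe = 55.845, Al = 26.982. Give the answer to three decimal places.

2.200 Fe apfu

MgO (M=40.304): mol = 0.16351; Mg = 0.16351, O = 0.16351.
FeO (M=71.844): mol = 0.46504; Fe = 0.46504, O = 0.46504.
Al2O3 (M=101.961): mol = 0.21204; Al = 0.42408, O = 0.63612.
SiO2 (M=60.083): mol = 0.63612; Si = 0.63612, O = 1.27224.
ΣO = 2.53691; factor = 12/ΣO = 4.73016.
Fe apfu = 0.46504 × 4.73016 = 2.200.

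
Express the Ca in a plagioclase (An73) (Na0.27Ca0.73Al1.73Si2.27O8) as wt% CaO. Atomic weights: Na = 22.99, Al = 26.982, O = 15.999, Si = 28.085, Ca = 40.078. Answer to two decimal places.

Formula mass = 273.888 g/mol.
0.73 Ca → 0.7300 mol CaO per formula unit; M(CaO) = 56.077, so CaO mass = 40.936 g.
40.936/273.888 × 100 = 14.95 wt%.

14.95 wt%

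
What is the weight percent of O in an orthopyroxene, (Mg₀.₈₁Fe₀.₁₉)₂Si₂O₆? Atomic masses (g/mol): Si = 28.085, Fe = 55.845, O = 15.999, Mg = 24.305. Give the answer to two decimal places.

45.12 weight percent

Molar mass of (Mg₀.₈₁Fe₀.₁₉)₂Si₂O₆: 1.62×24.305 + 0.38×55.845 + 2×28.085 + 6×15.999 = 212.759 g/mol.
Mass of O per formula unit: 6 × 15.999 = 95.994 g.
Weight fraction O = 95.994 / 212.759 = 0.4512.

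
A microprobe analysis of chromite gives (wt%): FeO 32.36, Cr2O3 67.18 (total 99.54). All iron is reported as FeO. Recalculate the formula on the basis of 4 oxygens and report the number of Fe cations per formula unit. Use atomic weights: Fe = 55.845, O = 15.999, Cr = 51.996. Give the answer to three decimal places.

1.014 Fe apfu

FeO: 32.36/71.844 = 0.45042 mol → 0.45042 mol Fe, 0.45042 mol O.
Cr2O3: 67.18/151.989 = 0.44201 mol → 0.88402 mol Cr, 1.32603 mol O.
Total oxygen = 1.77645 mol. Normalization factor = 4/1.77645 = 2.25168.
Fe per 4 O = 0.45042 × 2.25168 = 1.014.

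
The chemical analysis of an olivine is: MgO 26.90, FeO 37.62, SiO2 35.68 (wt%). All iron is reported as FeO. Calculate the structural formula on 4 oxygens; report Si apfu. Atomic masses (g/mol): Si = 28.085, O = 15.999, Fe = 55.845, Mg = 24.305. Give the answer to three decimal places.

MgO (M=40.304): mol = 0.66743; Mg = 0.66743, O = 0.66743.
FeO (M=71.844): mol = 0.52363; Fe = 0.52363, O = 0.52363.
SiO2 (M=60.083): mol = 0.59385; Si = 0.59385, O = 1.18770.
ΣO = 2.37876; factor = 4/ΣO = 1.68155.
Si apfu = 0.59385 × 1.68155 = 0.999.

0.999 Si apfu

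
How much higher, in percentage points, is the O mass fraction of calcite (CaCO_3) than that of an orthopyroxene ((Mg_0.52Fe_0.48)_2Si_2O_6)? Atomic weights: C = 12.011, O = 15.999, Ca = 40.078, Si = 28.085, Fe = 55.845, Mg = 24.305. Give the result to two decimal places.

M(CaCO_3) = 100.086 g/mol, so wt% O = 47.997/100.086 × 100 = 47.96%.
M((Mg_0.52Fe_0.48)_2Si_2O_6) = 231.052 g/mol, so wt% O = 95.994/231.052 × 100 = 41.55%.
47.96 − 41.55 = 6.41 pp.

6.41 percentage points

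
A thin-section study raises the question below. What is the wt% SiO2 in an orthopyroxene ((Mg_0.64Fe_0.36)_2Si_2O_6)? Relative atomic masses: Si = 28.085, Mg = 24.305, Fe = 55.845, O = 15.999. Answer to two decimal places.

53.77 wt%

Molar mass of (Mg_0.64Fe_0.36)_2Si_2O_6 = 1.28·24.305 + 0.72·55.845 + 2·28.085 + 6·15.999 = 223.483 g/mol.
Each formula unit contains 2 Si, equivalent to 2/1 = 2.0000 mol SiO2.
M(SiO2) = 1×28.085 + 2×15.999 = 60.083 g/mol.
Mass of SiO2 per formula unit = 2.0000 × 60.083 = 120.166 g.
SiO2 wt% = 120.166 / 223.483 × 100 = 53.77%.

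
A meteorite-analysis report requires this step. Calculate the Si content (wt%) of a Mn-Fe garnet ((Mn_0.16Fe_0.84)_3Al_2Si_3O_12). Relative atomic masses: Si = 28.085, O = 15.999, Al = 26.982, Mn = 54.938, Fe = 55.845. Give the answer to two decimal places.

Molar mass of (Mn_0.16Fe_0.84)_3Al_2Si_3O_12: 0.48*54.938 + 2.52*55.845 + 2*26.982 + 3*28.085 + 12*15.999 = 497.307 g/mol.
Mass of Si per formula unit: 3 × 28.085 = 84.255 g.
Weight fraction Si = 84.255 / 497.307 = 0.1694.

16.94 wt%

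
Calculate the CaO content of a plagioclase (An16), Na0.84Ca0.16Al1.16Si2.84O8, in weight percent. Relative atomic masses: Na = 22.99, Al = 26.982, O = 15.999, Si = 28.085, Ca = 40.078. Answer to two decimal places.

3.39 wt%

M(Na0.84Ca0.16Al1.16Si2.84O8) = 264.777 g/mol; M(CaO) = 56.077 g/mol.
Moles CaO per formula unit = 0.16 Ca ÷ 1 = 0.1600.
CaO fraction = (0.1600 × 56.077) / 264.777 = 8.972/264.777 = 0.0339.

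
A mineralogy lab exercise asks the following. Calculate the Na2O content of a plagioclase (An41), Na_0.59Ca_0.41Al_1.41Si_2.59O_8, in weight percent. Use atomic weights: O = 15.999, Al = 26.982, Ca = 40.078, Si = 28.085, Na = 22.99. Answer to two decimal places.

6.80 wt%

Molar mass of Na_0.59Ca_0.41Al_1.41Si_2.59O_8 = 0.59·22.99 + 0.41·40.078 + 1.41·26.982 + 2.59·28.085 + 8·15.999 = 268.773 g/mol.
Each formula unit contains 0.59 Na, equivalent to 0.59/2 = 0.2950 mol Na2O.
M(Na2O) = 2×22.99 + 1×15.999 = 61.979 g/mol.
Mass of Na2O per formula unit = 0.2950 × 61.979 = 18.284 g.
Na2O wt% = 18.284 / 268.773 × 100 = 6.80%.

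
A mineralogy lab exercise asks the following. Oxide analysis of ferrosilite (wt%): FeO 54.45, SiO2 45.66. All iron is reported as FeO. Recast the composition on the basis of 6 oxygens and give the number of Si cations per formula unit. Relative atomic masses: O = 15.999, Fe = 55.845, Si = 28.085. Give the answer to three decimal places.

FeO (M=71.844): mol = 0.75789; Fe = 0.75789, O = 0.75789.
SiO2 (M=60.083): mol = 0.75995; Si = 0.75995, O = 1.51990.
ΣO = 2.27779; factor = 6/ΣO = 2.63413.
Si apfu = 0.75995 × 2.63413 = 2.002.

2.002 Si apfu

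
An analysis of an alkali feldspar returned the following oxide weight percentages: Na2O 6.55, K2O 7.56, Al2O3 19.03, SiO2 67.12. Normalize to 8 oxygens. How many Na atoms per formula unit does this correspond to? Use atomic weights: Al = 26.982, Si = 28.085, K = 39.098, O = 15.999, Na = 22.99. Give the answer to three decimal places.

0.567 Na apfu

Na2O (M=61.979): mol = 0.10568; Na = 0.21136, O = 0.10568.
K2O (M=94.195): mol = 0.08026; K = 0.16052, O = 0.08026.
Al2O3 (M=101.961): mol = 0.18664; Al = 0.37328, O = 0.55992.
SiO2 (M=60.083): mol = 1.11712; Si = 1.11712, O = 2.23424.
ΣO = 2.98010; factor = 8/ΣO = 2.68447.
Na apfu = 0.21136 × 2.68447 = 0.567.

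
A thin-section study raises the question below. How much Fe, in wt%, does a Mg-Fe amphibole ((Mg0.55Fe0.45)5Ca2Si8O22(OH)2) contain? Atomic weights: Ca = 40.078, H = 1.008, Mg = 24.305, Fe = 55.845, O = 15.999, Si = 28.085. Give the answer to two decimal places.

14.22 wt%

Formula mass = 2.75×24.305 + 2.25×55.845 + 2×40.078 + 8×28.085 + 24×15.999 + 2×1.008 = 883.318 g/mol, of which 125.651 g is Fe.
So Fe makes up 125.651/883.318 = 0.1422 of the mass, i.e. 14.22%.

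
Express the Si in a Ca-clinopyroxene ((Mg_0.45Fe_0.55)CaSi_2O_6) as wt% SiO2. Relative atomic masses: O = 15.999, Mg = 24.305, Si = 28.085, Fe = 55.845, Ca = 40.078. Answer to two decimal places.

Molar mass of (Mg_0.45Fe_0.55)CaSi_2O_6 = 0.45·24.305 + 0.55·55.845 + 1·40.078 + 2·28.085 + 6·15.999 = 233.894 g/mol.
Each formula unit contains 2 Si, equivalent to 2/1 = 2.0000 mol SiO2.
M(SiO2) = 1×28.085 + 2×15.999 = 60.083 g/mol.
Mass of SiO2 per formula unit = 2.0000 × 60.083 = 120.166 g.
SiO2 wt% = 120.166 / 233.894 × 100 = 51.38%.

51.38 wt%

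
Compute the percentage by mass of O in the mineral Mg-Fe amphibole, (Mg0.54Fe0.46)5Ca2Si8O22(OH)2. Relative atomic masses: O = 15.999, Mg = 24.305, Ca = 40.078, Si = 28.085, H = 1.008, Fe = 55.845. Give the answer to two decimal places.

M((Mg0.54Fe0.46)5Ca2Si8O22(OH)2) = 884.895 g/mol.
O contributes 24 × 15.999 = 383.976 g per mole.
383.976/884.895 = 0.4339 → 43.39%.

43.39 mass %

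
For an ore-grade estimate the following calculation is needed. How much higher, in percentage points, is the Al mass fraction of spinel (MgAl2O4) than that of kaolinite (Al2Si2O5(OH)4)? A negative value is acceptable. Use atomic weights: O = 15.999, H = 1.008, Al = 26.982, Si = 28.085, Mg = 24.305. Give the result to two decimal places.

17.03 percentage points

First mineral: 53.964 g Al in 142.265 g formula = 37.93 wt% Al.
Second mineral: 53.964 g Al in 258.157 g formula = 20.90 wt% Al.
37.93% − 20.90% gives a difference of 17.03 percentage points.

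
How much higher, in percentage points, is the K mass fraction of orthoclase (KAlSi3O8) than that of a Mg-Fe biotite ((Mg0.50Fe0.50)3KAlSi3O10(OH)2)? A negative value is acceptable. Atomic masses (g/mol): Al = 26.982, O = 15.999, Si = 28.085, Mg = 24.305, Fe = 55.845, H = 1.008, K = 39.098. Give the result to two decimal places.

M(KAlSi3O8) = 278.327 g/mol, so wt% K = 39.098/278.327 × 100 = 14.05%.
M((Mg0.50Fe0.50)3KAlSi3O10(OH)2) = 464.564 g/mol, so wt% K = 39.098/464.564 × 100 = 8.42%.
14.05 − 8.42 = 5.63 pp.

5.63 percentage points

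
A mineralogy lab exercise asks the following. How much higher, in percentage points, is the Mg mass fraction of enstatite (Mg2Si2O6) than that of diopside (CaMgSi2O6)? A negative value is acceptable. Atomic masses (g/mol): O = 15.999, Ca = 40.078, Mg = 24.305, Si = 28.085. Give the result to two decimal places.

Mg in Mg2Si2O6: molar mass 200.774 g/mol; 2×24.305 = 48.610 g → 24.21 wt%.
Mg in CaMgSi2O6: molar mass 216.547 g/mol; 1×24.305 = 24.305 g → 11.22 wt%.
Difference = 24.21 − 11.22 = 12.99 percentage points.

12.99 percentage points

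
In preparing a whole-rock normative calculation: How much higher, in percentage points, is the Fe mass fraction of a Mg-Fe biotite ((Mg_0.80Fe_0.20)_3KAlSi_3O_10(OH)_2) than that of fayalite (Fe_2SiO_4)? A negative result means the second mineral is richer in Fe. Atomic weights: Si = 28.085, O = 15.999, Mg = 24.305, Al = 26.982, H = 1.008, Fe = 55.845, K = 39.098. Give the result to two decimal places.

-47.13 percentage points

M((Mg_0.80Fe_0.20)_3KAlSi_3O_10(OH)_2) = 436.178 g/mol, so wt% Fe = 33.507/436.178 × 100 = 7.68%.
M(Fe_2SiO_4) = 203.771 g/mol, so wt% Fe = 111.690/203.771 × 100 = 54.81%.
7.68 − 54.81 = -47.13 pp.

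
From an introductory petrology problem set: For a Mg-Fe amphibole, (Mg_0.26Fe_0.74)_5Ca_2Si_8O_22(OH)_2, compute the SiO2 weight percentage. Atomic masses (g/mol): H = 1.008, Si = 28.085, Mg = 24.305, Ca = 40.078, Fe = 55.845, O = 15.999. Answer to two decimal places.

51.74 wt%

M((Mg_0.26Fe_0.74)_5Ca_2Si_8O_22(OH)_2) = 929.051 g/mol; M(SiO2) = 60.083 g/mol.
Moles SiO2 per formula unit = 8 Si ÷ 1 = 8.0000.
SiO2 fraction = (8.0000 × 60.083) / 929.051 = 480.664/929.051 = 0.5174.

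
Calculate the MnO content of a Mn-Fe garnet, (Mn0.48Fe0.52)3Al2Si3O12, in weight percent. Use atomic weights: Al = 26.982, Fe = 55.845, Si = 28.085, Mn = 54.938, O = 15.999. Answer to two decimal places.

20.58 wt%

Molar mass of (Mn0.48Fe0.52)3Al2Si3O12 = 1.44×54.938 + 1.56×55.845 + 2×26.982 + 3×28.085 + 12×15.999 = 496.436 g/mol.
Each formula unit contains 1.44 Mn, equivalent to 1.44/1 = 1.4400 mol MnO.
M(MnO) = 1×54.938 + 1×15.999 = 70.937 g/mol.
Mass of MnO per formula unit = 1.4400 × 70.937 = 102.149 g.
MnO wt% = 102.149 / 496.436 × 100 = 20.58%.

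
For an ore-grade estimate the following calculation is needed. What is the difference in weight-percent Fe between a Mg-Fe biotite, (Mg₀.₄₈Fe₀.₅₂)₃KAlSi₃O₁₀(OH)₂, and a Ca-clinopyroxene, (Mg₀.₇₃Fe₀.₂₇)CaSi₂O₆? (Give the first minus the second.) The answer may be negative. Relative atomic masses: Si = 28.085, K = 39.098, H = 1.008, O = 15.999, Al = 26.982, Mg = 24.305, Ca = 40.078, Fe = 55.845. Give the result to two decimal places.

11.98 percentage points

Fe in (Mg₀.₄₈Fe₀.₅₂)₃KAlSi₃O₁₀(OH)₂: molar mass 466.456 g/mol; 1.56×55.845 = 87.118 g → 18.68 wt%.
Fe in (Mg₀.₇₃Fe₀.₂₇)CaSi₂O₆: molar mass 225.063 g/mol; 0.27×55.845 = 15.078 g → 6.70 wt%.
Difference = 18.68 − 6.70 = 11.98 percentage points.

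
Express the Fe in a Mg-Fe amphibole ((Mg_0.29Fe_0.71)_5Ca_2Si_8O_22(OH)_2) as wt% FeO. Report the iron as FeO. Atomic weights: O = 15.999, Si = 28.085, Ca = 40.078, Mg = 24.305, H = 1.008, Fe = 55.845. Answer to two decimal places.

27.59 wt%

Formula mass = 924.320 g/mol.
3.55 Fe → 3.5500 mol FeO per formula unit; M(FeO) = 71.844, so FeO mass = 255.046 g.
255.046/924.320 × 100 = 27.59 wt%.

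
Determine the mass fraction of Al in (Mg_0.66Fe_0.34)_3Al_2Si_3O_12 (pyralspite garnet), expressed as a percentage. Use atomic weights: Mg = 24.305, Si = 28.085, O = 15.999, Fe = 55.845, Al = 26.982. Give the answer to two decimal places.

M((Mg_0.66Fe_0.34)_3Al_2Si_3O_12) = 435.293 g/mol.
Al contributes 2 × 26.982 = 53.964 g per mole.
53.964/435.293 = 0.1240 → 12.40%.

12.40 wt%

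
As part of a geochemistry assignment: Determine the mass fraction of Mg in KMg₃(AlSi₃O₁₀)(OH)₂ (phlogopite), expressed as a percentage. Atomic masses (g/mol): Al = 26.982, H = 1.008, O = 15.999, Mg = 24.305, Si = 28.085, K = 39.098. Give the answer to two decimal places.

Formula mass = 1*39.098 + 3*24.305 + 1*26.982 + 3*28.085 + 12*15.999 + 2*1.008 = 417.254 g/mol, of which 72.915 g is Mg.
So Mg makes up 72.915/417.254 = 0.1747 of the mass, i.e. 17.47%.

17.47 weight percent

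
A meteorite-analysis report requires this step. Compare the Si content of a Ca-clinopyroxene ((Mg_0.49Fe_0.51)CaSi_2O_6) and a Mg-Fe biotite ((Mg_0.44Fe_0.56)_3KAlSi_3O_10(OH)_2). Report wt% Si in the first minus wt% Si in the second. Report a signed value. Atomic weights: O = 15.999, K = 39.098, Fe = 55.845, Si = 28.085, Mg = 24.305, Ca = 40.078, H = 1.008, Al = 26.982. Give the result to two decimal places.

Si in (Mg_0.49Fe_0.51)CaSi_2O_6: molar mass 232.632 g/mol; 2×28.085 = 56.170 g → 24.15 wt%.
Si in (Mg_0.44Fe_0.56)_3KAlSi_3O_10(OH)_2: molar mass 470.241 g/mol; 3×28.085 = 84.255 g → 17.92 wt%.
Difference = 24.15 − 17.92 = 6.23 percentage points.

6.23 percentage points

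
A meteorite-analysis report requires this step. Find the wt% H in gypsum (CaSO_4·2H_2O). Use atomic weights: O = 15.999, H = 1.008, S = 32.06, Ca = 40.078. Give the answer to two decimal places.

Formula mass = 1*40.078 + 1*32.06 + 6*15.999 + 4*1.008 = 172.164 g/mol, of which 4.032 g is H.
So H makes up 4.032/172.164 = 0.0234 of the mass, i.e. 2.34%.

2.34 weight percent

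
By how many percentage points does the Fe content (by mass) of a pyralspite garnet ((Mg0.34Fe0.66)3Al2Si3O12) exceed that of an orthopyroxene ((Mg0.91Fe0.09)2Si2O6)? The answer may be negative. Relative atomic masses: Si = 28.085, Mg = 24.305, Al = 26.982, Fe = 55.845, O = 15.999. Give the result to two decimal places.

Fe in (Mg0.34Fe0.66)3Al2Si3O12: molar mass 465.571 g/mol; 1.98×55.845 = 110.573 g → 23.75 wt%.
Fe in (Mg0.91Fe0.09)2Si2O6: molar mass 206.451 g/mol; 0.18×55.845 = 10.052 g → 4.87 wt%.
Difference = 23.75 − 4.87 = 18.88 percentage points.

18.88 percentage points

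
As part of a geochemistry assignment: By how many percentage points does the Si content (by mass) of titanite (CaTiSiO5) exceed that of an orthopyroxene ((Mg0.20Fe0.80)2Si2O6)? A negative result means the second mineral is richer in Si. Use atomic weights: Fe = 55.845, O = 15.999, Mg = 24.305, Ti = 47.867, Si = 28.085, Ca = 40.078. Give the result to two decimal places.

First mineral: 28.085 g Si in 196.025 g formula = 14.33 wt% Si.
Second mineral: 56.170 g Si in 251.238 g formula = 22.36 wt% Si.
14.33% − 22.36% gives a difference of -8.03 percentage points.

-8.03 percentage points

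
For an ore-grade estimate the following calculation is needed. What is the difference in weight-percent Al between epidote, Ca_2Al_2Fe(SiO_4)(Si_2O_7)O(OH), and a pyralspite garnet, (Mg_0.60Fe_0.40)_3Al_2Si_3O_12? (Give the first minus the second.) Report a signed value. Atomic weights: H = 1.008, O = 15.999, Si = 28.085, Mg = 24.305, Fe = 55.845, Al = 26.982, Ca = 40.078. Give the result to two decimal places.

-1.07 percentage points

M(Ca_2Al_2Fe(SiO_4)(Si_2O_7)O(OH)) = 483.215 g/mol, so wt% Al = 53.964/483.215 × 100 = 11.17%.
M((Mg_0.60Fe_0.40)_3Al_2Si_3O_12) = 440.970 g/mol, so wt% Al = 53.964/440.970 × 100 = 12.24%.
11.17 − 12.24 = -1.07 pp.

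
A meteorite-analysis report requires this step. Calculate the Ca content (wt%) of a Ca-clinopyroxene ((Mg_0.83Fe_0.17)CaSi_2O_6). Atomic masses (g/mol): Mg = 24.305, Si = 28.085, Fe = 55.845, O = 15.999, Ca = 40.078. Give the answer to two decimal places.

18.06 wt%

Molar mass of (Mg_0.83Fe_0.17)CaSi_2O_6: 0.83×24.305 + 0.17×55.845 + 1×40.078 + 2×28.085 + 6×15.999 = 221.909 g/mol.
Mass of Ca per formula unit: 1 × 40.078 = 40.078 g.
Weight fraction Ca = 40.078 / 221.909 = 0.1806.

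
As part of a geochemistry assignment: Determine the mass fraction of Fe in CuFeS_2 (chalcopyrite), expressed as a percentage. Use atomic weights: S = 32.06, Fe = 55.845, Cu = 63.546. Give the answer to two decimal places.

M(CuFeS_2) = 183.511 g/mol.
Fe contributes 1 × 55.845 = 55.845 g per mole.
55.845/183.511 = 0.3043 → 30.43%.

30.43 mass %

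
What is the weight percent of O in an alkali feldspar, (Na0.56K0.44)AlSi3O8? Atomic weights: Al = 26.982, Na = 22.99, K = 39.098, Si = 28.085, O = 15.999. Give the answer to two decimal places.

47.53 wt%

M((Na0.56K0.44)AlSi3O8) = 269.307 g/mol.
O contributes 8 × 15.999 = 127.992 g per mole.
127.992/269.307 = 0.4753 → 47.53%.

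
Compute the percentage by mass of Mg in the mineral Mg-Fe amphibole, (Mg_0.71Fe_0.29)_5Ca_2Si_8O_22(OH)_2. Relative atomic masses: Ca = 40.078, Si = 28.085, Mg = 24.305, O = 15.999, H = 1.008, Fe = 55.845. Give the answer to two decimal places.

10.06 mass %

Formula mass = 3.55*24.305 + 1.45*55.845 + 2*40.078 + 8*28.085 + 24*15.999 + 2*1.008 = 858.086 g/mol, of which 86.283 g is Mg.
So Mg makes up 86.283/858.086 = 0.1006 of the mass, i.e. 10.06%.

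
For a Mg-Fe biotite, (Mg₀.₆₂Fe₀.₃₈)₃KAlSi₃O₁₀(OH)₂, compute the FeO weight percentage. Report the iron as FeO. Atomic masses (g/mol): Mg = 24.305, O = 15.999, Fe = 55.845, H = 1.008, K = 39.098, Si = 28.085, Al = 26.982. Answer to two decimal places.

18.07 wt%

Molar mass of (Mg₀.₆₂Fe₀.₃₈)₃KAlSi₃O₁₀(OH)₂ = 1.86×24.305 + 1.14×55.845 + 1×39.098 + 1×26.982 + 3×28.085 + 12×15.999 + 2×1.008 = 453.210 g/mol.
Each formula unit contains 1.14 Fe, equivalent to 1.14/1 = 1.1400 mol FeO.
M(FeO) = 1×55.845 + 1×15.999 = 71.844 g/mol.
Mass of FeO per formula unit = 1.1400 × 71.844 = 81.902 g.
FeO wt% = 81.902 / 453.210 × 100 = 18.07%.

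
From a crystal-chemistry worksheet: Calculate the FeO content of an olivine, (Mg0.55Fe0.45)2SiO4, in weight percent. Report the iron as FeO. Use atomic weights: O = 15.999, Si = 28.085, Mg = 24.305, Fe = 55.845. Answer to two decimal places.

38.24 wt%

M((Mg0.55Fe0.45)2SiO4) = 169.077 g/mol; M(FeO) = 71.844 g/mol.
Moles FeO per formula unit = 0.90 Fe ÷ 1 = 0.9000.
FeO fraction = (0.9000 × 71.844) / 169.077 = 64.660/169.077 = 0.3824.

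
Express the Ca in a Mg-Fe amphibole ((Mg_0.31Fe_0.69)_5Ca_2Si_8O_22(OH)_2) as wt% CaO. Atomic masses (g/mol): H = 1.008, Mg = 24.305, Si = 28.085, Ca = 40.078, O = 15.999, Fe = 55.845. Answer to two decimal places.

Formula mass = 921.166 g/mol.
2 Ca → 2.0000 mol CaO per formula unit; M(CaO) = 56.077, so CaO mass = 112.154 g.
112.154/921.166 × 100 = 12.18 wt%.

12.18 wt%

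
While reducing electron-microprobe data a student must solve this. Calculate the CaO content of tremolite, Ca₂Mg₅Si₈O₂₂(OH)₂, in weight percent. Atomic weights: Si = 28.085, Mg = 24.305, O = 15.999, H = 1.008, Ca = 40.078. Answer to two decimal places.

Molar mass of Ca₂Mg₅Si₈O₂₂(OH)₂ = 2*40.078 + 5*24.305 + 8*28.085 + 24*15.999 + 2*1.008 = 812.353 g/mol.
Each formula unit contains 2 Ca, equivalent to 2/1 = 2.0000 mol CaO.
M(CaO) = 1×40.078 + 1×15.999 = 56.077 g/mol.
Mass of CaO per formula unit = 2.0000 × 56.077 = 112.154 g.
CaO wt% = 112.154 / 812.353 × 100 = 13.81%.

13.81 wt%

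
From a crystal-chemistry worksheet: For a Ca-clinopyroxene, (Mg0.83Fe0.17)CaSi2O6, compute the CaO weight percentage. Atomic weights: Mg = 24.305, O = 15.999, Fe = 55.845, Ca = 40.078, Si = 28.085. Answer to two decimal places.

25.27 wt%

Formula mass = 221.909 g/mol.
1 Ca → 1.0000 mol CaO per formula unit; M(CaO) = 56.077, so CaO mass = 56.077 g.
56.077/221.909 × 100 = 25.27 wt%.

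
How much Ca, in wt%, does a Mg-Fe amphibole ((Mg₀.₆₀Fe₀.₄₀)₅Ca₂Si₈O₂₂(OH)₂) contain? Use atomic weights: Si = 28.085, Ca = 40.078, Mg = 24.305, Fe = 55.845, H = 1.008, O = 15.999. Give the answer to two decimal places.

9.16 wt%

Molar mass of (Mg₀.₆₀Fe₀.₄₀)₅Ca₂Si₈O₂₂(OH)₂: 3*24.305 + 2*55.845 + 2*40.078 + 8*28.085 + 24*15.999 + 2*1.008 = 875.433 g/mol.
Mass of Ca per formula unit: 2 × 40.078 = 80.156 g.
Weight fraction Ca = 80.156 / 875.433 = 0.0916.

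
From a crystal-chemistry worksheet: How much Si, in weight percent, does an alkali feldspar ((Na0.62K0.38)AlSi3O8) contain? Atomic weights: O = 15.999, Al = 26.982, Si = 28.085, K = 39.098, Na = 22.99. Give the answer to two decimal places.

31.40 weight percent

Molar mass of (Na0.62K0.38)AlSi3O8: 0.62×22.99 + 0.38×39.098 + 1×26.982 + 3×28.085 + 8×15.999 = 268.340 g/mol.
Mass of Si per formula unit: 3 × 28.085 = 84.255 g.
Weight fraction Si = 84.255 / 268.340 = 0.3140.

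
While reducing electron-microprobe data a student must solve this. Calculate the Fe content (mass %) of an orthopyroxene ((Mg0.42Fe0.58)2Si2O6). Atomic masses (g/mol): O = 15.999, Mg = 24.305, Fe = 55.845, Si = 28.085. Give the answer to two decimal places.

Molar mass of (Mg0.42Fe0.58)2Si2O6: 0.84×24.305 + 1.16×55.845 + 2×28.085 + 6×15.999 = 237.360 g/mol.
Mass of Fe per formula unit: 1.16 × 55.845 = 64.780 g.
Weight fraction Fe = 64.780 / 237.360 = 0.2729.

27.29 mass %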